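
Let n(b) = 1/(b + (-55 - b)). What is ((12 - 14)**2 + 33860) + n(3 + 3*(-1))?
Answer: 1862519/55 ≈ 33864.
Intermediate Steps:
n(b) = -1/55 (n(b) = 1/(-55) = -1/55)
((12 - 14)**2 + 33860) + n(3 + 3*(-1)) = ((12 - 14)**2 + 33860) - 1/55 = ((-2)**2 + 33860) - 1/55 = (4 + 33860) - 1/55 = 33864 - 1/55 = 1862519/55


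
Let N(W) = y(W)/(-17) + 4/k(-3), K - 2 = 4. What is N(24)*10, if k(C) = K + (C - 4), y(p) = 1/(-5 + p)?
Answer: -12930/323 ≈ -40.031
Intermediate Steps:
K = 6 (K = 2 + 4 = 6)
k(C) = 2 + C (k(C) = 6 + (C - 4) = 6 + (-4 + C) = 2 + C)
N(W) = -4 - 1/(17*(-5 + W)) (N(W) = 1/((-5 + W)*(-17)) + 4/(2 - 3) = -1/17/(-5 + W) + 4/(-1) = -1/(17*(-5 + W)) + 4*(-1) = -1/(17*(-5 + W)) - 4 = -4 - 1/(17*(-5 + W)))
N(24)*10 = ((339 - 68*24)/(17*(-5 + 24)))*10 = ((1/17)*(339 - 1632)/19)*10 = ((1/17)*(1/19)*(-1293))*10 = -1293/323*10 = -12930/323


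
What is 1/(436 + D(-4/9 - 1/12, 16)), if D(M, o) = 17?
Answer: 1/453 ≈ 0.0022075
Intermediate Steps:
1/(436 + D(-4/9 - 1/12, 16)) = 1/(436 + 17) = 1/453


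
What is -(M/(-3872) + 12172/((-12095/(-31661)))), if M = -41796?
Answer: -373171986511/11707960 ≈ -31873.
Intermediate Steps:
-(M/(-3872) + 12172/((-12095/(-31661)))) = -(-41796/(-3872) + 12172/((-12095/(-31661)))) = -(-41796*(-1/3872) + 12172/((-12095*(-1/31661)))) = -(10449/968 + 12172/(12095/31661)) = -(10449/968 + 12172*(31661/12095)) = -(10449/968 + 385377692/12095) = -1*373171986511/11707960 = -373171986511/11707960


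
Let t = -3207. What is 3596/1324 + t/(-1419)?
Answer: 779066/156563 ≈ 4.9761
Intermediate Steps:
3596/1324 + t/(-1419) = 3596/1324 - 3207/(-1419) = 3596*(1/1324) - 3207*(-1/1419) = 899/331 + 1069/473 = 779066/156563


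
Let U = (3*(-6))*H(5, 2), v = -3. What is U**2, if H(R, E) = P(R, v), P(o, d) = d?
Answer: 2916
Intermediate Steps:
H(R, E) = -3
U = 54 (U = (3*(-6))*(-3) = -18*(-3) = 54)
U**2 = 54**2 = 2916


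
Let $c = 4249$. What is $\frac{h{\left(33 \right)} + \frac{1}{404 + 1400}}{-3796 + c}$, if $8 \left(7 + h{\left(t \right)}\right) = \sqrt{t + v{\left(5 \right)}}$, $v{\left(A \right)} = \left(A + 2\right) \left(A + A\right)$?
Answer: $- \frac{4209}{272404} + \frac{\sqrt{103}}{3624} \approx -0.012651$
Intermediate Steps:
$v{\left(A \right)} = 2 A \left(2 + A\right)$ ($v{\left(A \right)} = \left(2 + A\right) 2 A = 2 A \left(2 + A\right)$)
$h{\left(t \right)} = -7 + \frac{\sqrt{70 + t}}{8}$ ($h{\left(t \right)} = -7 + \frac{\sqrt{t + 2 \cdot 5 \left(2 + 5\right)}}{8} = -7 + \frac{\sqrt{t + 2 \cdot 5 \cdot 7}}{8} = -7 + \frac{\sqrt{t + 70}}{8} = -7 + \frac{\sqrt{70 + t}}{8}$)
$\frac{h{\left(33 \right)} + \frac{1}{404 + 1400}}{-3796 + c} = \frac{\left(-7 + \frac{\sqrt{70 + 33}}{8}\right) + \frac{1}{404 + 1400}}{-3796 + 4249} = \frac{\left(-7 + \frac{\sqrt{103}}{8}\right) + \frac{1}{1804}}{453} = \left(\left(-7 + \frac{\sqrt{103}}{8}\right) + \frac{1}{1804}\right) \frac{1}{453} = \left(- \frac{12627}{1804} + \frac{\sqrt{103}}{8}\right) \frac{1}{453} = - \frac{4209}{272404} + \frac{\sqrt{103}}{3624}$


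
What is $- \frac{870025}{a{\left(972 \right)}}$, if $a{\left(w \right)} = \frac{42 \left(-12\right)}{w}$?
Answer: $\frac{23490675}{14} \approx 1.6779 \cdot 10^{6}$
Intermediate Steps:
$a{\left(w \right)} = - \frac{504}{w}$
$- \frac{870025}{a{\left(972 \right)}} = - \frac{870025}{\left(-504\right) \frac{1}{972}} = - \frac{870025}{- \frac{14}{27}} = \left(-870025\right) \left(- \frac{27}{14}\right) = \frac{23490675}{14}$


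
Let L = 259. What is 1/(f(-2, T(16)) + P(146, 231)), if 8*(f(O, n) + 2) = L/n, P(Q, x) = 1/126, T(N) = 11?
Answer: 5544/5273 ≈ 1.0514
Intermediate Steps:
P(Q, x) = 1/126
f(O, n) = -2 + 259/(8*n) (f(O, n) = -2 + (259/n)/8 = -2 + 259/(8*n))
1/(f(-2, T(16)) + P(146, 231)) = 1/((-2 + (259/8)/11) + 1/126) = 1/((-2 + (259/8)*(1/11)) + 1/126) = 1/((-2 + 259/88) + 1/126) = 1/(83/88 + 1/126) = 1/(5273/5544) = 5544/5273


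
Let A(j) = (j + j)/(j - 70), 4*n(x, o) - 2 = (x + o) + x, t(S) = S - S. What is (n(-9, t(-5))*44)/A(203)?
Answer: -1672/29 ≈ -57.655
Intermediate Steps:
t(S) = 0
n(x, o) = 1/2 + x/2 + o/4 (n(x, o) = 1/2 + ((x + o) + x)/4 = 1/2 + ((o + x) + x)/4 = 1/2 + (o + 2*x)/4 = 1/2 + (x/2 + o/4) = 1/2 + x/2 + o/4)
A(j) = 2*j/(-70 + j) (A(j) = (2*j)/(-70 + j) = 2*j/(-70 + j))
(n(-9, t(-5))*44)/A(203) = ((1/2 + (1/2)*(-9) + (1/4)*0)*44)/((2*203/(-70 + 203))) = ((1/2 - 9/2 + 0)*44)/((2*203/133)) = (-4*44)/((2*203*(1/133))) = -176/58/19 = -176*19/58 = -1672/29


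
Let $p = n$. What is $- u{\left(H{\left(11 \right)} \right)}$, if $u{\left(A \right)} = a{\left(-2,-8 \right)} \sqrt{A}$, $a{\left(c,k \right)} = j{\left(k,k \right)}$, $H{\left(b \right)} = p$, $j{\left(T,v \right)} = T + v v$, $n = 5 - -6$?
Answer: $- 56 \sqrt{11} \approx -185.73$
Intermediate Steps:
$n = 11$ ($n = 5 + 6 = 11$)
$p = 11$
$j{\left(T,v \right)} = T + v^{2}$
$H{\left(b \right)} = 11$
$a{\left(c,k \right)} = k + k^{2}$
$u{\left(A \right)} = 56 \sqrt{A}$ ($u{\left(A \right)} = - 8 \left(1 - 8\right) \sqrt{A} = \left(-8\right) \left(-7\right) \sqrt{A} = 56 \sqrt{A}$)
$- u{\left(H{\left(11 \right)} \right)} = - 56 \sqrt{11}$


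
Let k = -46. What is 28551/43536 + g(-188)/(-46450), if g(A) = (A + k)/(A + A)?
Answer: 10388307037/15840936400 ≈ 0.65579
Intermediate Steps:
g(A) = (-46 + A)/(2*A) (g(A) = (A - 46)/(A + A) = (-46 + A)/((2*A)) = (-46 + A)*(1/(2*A)) = (-46 + A)/(2*A))
28551/43536 + g(-188)/(-46450) = 28551/43536 + ((1/2)*(-46 - 188)/(-188))/(-46450) = 28551*(1/43536) + ((1/2)*(-1/188)*(-234))*(-1/46450) = 9517/14512 + (117/188)*(-1/46450) = 9517/14512 - 117/8732600 = 10388307037/15840936400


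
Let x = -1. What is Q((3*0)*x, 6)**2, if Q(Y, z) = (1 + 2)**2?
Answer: 81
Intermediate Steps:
Q(Y, z) = 9 (Q(Y, z) = 3**2 = 9)
Q((3*0)*x, 6)**2 = 9**2 = 81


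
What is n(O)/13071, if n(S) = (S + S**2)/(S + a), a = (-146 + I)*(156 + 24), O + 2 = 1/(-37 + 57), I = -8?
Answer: -13/2542832340 ≈ -5.1124e-9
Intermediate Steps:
O = -39/20 (O = -2 + 1/(-37 + 57) = -2 + 1/20 = -39/20 ≈ -1.9500)
a = -27720 (a = (-146 - 8)*(156 + 24) = -154*180 = -27720)
n(S) = (S + S**2)/(-27720 + S) (n(S) = (S + S**2)/(S - 27720) = (S + S**2)/(-27720 + S))
n(O)/13071 = -39*(1 - 39/20)/(20*(-27720 - 39/20))/13071 = -39/20*(-19/20)/(-554439/20)*(1/13071) = -39/20*(-20/554439)*(-19/20)*(1/13071) = -13/194540*1/13071 = -13/2542832340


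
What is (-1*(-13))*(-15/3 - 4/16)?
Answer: -273/4 ≈ -68.250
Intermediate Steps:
(-1*(-13))*(-15/3 - 4/16) = 13*(-15*⅓ - 4*1/16) = 13*(-5 - ¼) = 13*(-21/4) = -273/4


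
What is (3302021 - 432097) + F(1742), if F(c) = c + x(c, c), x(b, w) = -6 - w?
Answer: 2869918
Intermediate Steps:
F(c) = -6 (F(c) = c + (-6 - c) = -6)
(3302021 - 432097) + F(1742) = (3302021 - 432097) - 6 = 2869924 - 6 = 2869918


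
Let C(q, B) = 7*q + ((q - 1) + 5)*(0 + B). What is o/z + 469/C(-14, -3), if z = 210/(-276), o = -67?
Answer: 193161/2380 ≈ 81.160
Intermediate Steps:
z = -35/46 (z = 210*(-1/276) = -35/46 ≈ -0.76087)
C(q, B) = 7*q + B*(4 + q) (C(q, B) = 7*q + ((-1 + q) + 5)*B = 7*q + (4 + q)*B = 7*q + B*(4 + q))
o/z + 469/C(-14, -3) = -67/(-35/46) + 469/(4*(-3) + 7*(-14) - 3*(-14)) = -67*(-46/35) + 469/(-12 - 98 + 42) = 3082/35 + 469/(-68) = 3082/35 + 469*(-1/68) = 3082/35 - 469/68 = 193161/2380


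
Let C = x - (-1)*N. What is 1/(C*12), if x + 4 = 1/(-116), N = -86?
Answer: -29/31323 ≈ -0.00092584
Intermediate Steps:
x = -465/116 (x = -4 + 1/(-116) = -4 - 1/116 = -465/116 ≈ -4.0086)
C = -10441/116 (C = -465/116 - (-1)*(-86) = -465/116 - 1*86 = -465/116 - 86 = -10441/116 ≈ -90.009)
1/(C*12) = 1/(-10441/116*12) = 1/(-31323/29) = -29/31323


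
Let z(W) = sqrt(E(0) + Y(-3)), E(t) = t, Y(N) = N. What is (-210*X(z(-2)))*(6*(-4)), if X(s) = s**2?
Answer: -15120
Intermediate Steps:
z(W) = I*sqrt(3) (z(W) = sqrt(0 - 3) = sqrt(-3) = I*sqrt(3))
(-210*X(z(-2)))*(6*(-4)) = (-210*(I*sqrt(3))**2)*(6*(-4)) = -210*(-3)*(-24) = 630*(-24) = -15120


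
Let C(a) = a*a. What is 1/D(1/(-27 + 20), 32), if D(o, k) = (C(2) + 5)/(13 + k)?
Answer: 5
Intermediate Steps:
C(a) = a**2
D(o, k) = 9/(13 + k) (D(o, k) = (2**2 + 5)/(13 + k) = (4 + 5)/(13 + k) = 9/(13 + k))
1/D(1/(-27 + 20), 32) = 1/(9/(13 + 32)) = 1/(9/45) = 1/(9*(1/45)) = 1/(1/5) = 5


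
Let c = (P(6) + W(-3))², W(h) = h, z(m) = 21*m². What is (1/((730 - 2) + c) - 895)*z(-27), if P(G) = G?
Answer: -10098030726/737 ≈ -1.3702e+7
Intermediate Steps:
c = 9 (c = (6 - 3)² = 3² = 9)
(1/((730 - 2) + c) - 895)*z(-27) = (1/((730 - 2) + 9) - 895)*(21*(-27)²) = (1/(728 + 9) - 895)*(21*729) = (1/737 - 895)*15309 = -659614/737*15309 = -10098030726/737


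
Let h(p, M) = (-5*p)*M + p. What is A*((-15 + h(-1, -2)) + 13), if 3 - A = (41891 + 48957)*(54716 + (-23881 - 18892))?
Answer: 14104969593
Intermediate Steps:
A = -1084997661 (A = 3 - (41891 + 48957)*(54716 + (-23881 - 18892)) = 3 - 90848*(54716 - 42773) = 3 - 90848*11943 = 3 - 1*1084997664 = 3 - 1084997664 = -1084997661)
h(p, M) = p - 5*M*p (h(p, M) = -5*M*p + p = p - 5*M*p)
A*((-15 + h(-1, -2)) + 13) = -1084997661*((-15 - (1 - 5*(-2))) + 13) = -1084997661*((-15 - (1 + 10)) + 13) = -1084997661*((-15 - 1*11) + 13) = -1084997661*((-15 - 11) + 13) = -1084997661*(-26 + 13) = -1084997661*(-13) = 14104969593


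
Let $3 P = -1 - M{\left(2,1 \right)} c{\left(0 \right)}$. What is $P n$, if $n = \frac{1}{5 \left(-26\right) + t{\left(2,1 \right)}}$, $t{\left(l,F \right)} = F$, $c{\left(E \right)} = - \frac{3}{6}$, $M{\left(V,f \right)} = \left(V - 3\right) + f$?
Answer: $\frac{1}{387} \approx 0.002584$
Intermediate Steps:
$M{\left(V,f \right)} = -3 + V + f$ ($M{\left(V,f \right)} = \left(-3 + V\right) + f = -3 + V + f$)
$c{\left(E \right)} = - \frac{1}{2}$ ($c{\left(E \right)} = \left(-3\right) \frac{1}{6} = - \frac{1}{2}$)
$n = - \frac{1}{129}$ ($n = \frac{1}{5 \left(-26\right) + 1} = \frac{1}{-130 + 1} = \frac{1}{-129} = - \frac{1}{129} \approx -0.0077519$)
$P = - \frac{1}{3}$ ($P = \frac{-1 - \left(-3 + 2 + 1\right) \left(- \frac{1}{2}\right)}{3} = \frac{-1 - 0 \left(- \frac{1}{2}\right)}{3} = \frac{-1 - 0}{3} = \frac{-1 + 0}{3} = \frac{1}{3} \left(-1\right) = - \frac{1}{3} \approx -0.33333$)
$P n = \left(- \frac{1}{3}\right) \left(- \frac{1}{129}\right) = \frac{1}{387}$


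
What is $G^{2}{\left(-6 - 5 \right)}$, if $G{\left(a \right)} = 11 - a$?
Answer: $484$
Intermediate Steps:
$G^{2}{\left(-6 - 5 \right)} = \left(11 - \left(-6 - 5\right)\right)^{2} = \left(11 - -11\right)^{2} = \left(11 + 11\right)^{2} = 22^{2} = 484$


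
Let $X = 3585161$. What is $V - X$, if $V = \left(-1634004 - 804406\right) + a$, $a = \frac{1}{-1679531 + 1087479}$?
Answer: $- \frac{3566267257693}{592052} \approx -6.0236 \cdot 10^{6}$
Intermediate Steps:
$a = - \frac{1}{592052}$ ($a = \frac{1}{-592052} = - \frac{1}{592052} \approx -1.689 \cdot 10^{-6}$)
$V = - \frac{1443665517321}{592052}$ ($V = \left(-1634004 - 804406\right) - \frac{1}{592052} = -2438410 - \frac{1}{592052} = - \frac{1443665517321}{592052} \approx -2.4384 \cdot 10^{6}$)
$V - X = - \frac{1443665517321}{592052} - 3585161 = - \frac{3566267257693}{592052}$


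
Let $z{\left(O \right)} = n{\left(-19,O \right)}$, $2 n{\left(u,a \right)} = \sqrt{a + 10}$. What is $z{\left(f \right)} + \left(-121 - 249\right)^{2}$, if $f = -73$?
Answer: $136900 + \frac{3 i \sqrt{7}}{2} \approx 1.369 \cdot 10^{5} + 3.9686 i$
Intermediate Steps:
$n{\left(u,a \right)} = \frac{\sqrt{10 + a}}{2}$ ($n{\left(u,a \right)} = \frac{\sqrt{a + 10}}{2} = \frac{\sqrt{10 + a}}{2}$)
$z{\left(O \right)} = \frac{\sqrt{10 + O}}{2}$
$z{\left(f \right)} + \left(-121 - 249\right)^{2} = \frac{\sqrt{10 - 73}}{2} + \left(-121 - 249\right)^{2} = \frac{\sqrt{-63}}{2} + \left(-370\right)^{2} = \frac{3 i \sqrt{7}}{2} + 136900 = 136900 + \frac{3 i \sqrt{7}}{2}$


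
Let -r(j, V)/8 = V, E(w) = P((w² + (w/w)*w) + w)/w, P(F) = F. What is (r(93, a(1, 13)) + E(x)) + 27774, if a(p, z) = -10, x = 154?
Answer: 28010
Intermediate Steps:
E(w) = (w² + 2*w)/w (E(w) = ((w² + (w/w)*w) + w)/w = ((w² + 1*w) + w)/w = ((w² + w) + w)/w = ((w + w²) + w)/w = (w² + 2*w)/w)
r(j, V) = -8*V
(r(93, a(1, 13)) + E(x)) + 27774 = (-8*(-10) + (2 + 154)) + 27774 = (80 + 156) + 27774 = 236 + 27774 = 28010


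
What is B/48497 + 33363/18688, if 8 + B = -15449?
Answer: 1329144995/906311936 ≈ 1.4665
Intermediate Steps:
B = -15457 (B = -8 - 15449 = -15457)
B/48497 + 33363/18688 = -15457/48497 + 33363/18688 = 1329144995/906311936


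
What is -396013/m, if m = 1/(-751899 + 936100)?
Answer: -72945990613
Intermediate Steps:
m = 1/184201 ≈ 5.4289e-6
-396013/m = -396013/1/184201 = -396013*184201 = -72945990613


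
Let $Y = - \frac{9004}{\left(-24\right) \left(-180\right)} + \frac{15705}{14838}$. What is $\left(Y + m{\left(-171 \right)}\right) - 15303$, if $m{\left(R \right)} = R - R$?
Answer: $- \frac{40874604343}{2670840} \approx -15304.0$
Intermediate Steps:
$m{\left(R \right)} = 0$
$Y = - \frac{2739823}{2670840}$ ($Y = - \frac{9004}{4320} + 15705 \cdot \frac{1}{14838} = \left(-9004\right) \frac{1}{4320} + \frac{5235}{4946} = - \frac{2251}{1080} + \frac{5235}{4946} = - \frac{2739823}{2670840} \approx -1.0258$)
$\left(Y + m{\left(-171 \right)}\right) - 15303 = \left(- \frac{2739823}{2670840} + 0\right) - 15303 = - \frac{2739823}{2670840} - 15303 = - \frac{40874604343}{2670840}$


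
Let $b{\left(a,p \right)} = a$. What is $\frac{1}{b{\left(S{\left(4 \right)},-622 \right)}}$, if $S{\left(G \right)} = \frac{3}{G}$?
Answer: $\frac{4}{3} \approx 1.3333$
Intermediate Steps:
$\frac{1}{b{\left(S{\left(4 \right)},-622 \right)}} = \frac{1}{3 \cdot \frac{1}{4}} = \frac{1}{\frac{3}{4}} = \frac{4}{3}$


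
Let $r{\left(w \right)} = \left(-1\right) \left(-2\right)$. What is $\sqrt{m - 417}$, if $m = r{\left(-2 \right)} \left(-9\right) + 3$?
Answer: $12 i \sqrt{3} \approx 20.785 i$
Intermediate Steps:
$r{\left(w \right)} = 2$
$m = -15$ ($m = 2 \left(-9\right) + 3 = -18 + 3 = -15$)
$\sqrt{m - 417} = \sqrt{-15 - 417} = \sqrt{-432} = 12 i \sqrt{3}$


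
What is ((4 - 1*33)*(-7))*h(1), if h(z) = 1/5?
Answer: 203/5 ≈ 40.600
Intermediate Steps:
h(z) = 1/5
((4 - 1*33)*(-7))*h(1) = ((4 - 1*33)*(-7))*(1/5) = ((4 - 33)*(-7))*(1/5) = -29*(-7)*(1/5) = 203*(1/5) = 203/5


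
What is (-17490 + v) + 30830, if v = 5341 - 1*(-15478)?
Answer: 34159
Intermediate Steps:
v = 20819 (v = 5341 + 15478 = 20819)
(-17490 + v) + 30830 = (-17490 + 20819) + 30830 = 3329 + 30830 = 34159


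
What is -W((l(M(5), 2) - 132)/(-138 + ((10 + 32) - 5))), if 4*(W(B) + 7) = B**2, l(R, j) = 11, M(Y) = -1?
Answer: 270987/40804 ≈ 6.6412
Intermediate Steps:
W(B) = -7 + B**2/4
-W((l(M(5), 2) - 132)/(-138 + ((10 + 32) - 5))) = -(-7 + ((11 - 132)/(-138 + ((10 + 32) - 5)))**2/4) = -(-7 + (-121/(-138 + (42 - 5)))**2/4) = -(-7 + (-121/(-138 + 37))**2/4) = -(-7 + (-121/(-101))**2/4) = -(-7 + (-121*(-1/101))**2/4) = -(-7 + (121/101)**2/4) = -(-7 + (1/4)*(14641/10201)) = -(-7 + 14641/40804) = -1*(-270987/40804) = 270987/40804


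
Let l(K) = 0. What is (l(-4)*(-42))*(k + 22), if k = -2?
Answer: 0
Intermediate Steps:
(l(-4)*(-42))*(k + 22) = (0*(-42))*(-2 + 22) = 0*20 = 0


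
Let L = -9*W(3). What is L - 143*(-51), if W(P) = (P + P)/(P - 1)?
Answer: 7266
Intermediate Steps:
W(P) = 2*P/(-1 + P) (W(P) = (2*P)/(-1 + P) = 2*P/(-1 + P))
L = -27 (L = -18*3/(-1 + 3) = -18*3/2 = -9*3 = -27)
L - 143*(-51) = -27 - 143*(-51) = -27 + 7293 = 7266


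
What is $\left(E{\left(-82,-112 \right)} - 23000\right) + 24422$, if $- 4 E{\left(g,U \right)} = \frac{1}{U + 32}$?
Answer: $\frac{455041}{320} \approx 1422.0$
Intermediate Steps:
$E{\left(g,U \right)} = - \frac{1}{4 \left(32 + U\right)}$ ($E{\left(g,U \right)} = - \frac{1}{4 \left(U + 32\right)} = - \frac{1}{4 \left(32 + U\right)}$)
$\left(E{\left(-82,-112 \right)} - 23000\right) + 24422 = \left(- \frac{1}{128 + 4 \left(-112\right)} - 23000\right) + 24422 = \left(- \frac{1}{128 - 448} - 23000\right) + 24422 = \left(- \frac{1}{-320} - 23000\right) + 24422 = \left(\left(-1\right) \left(- \frac{1}{320}\right) - 23000\right) + 24422 = \left(\frac{1}{320} - 23000\right) + 24422 = - \frac{7359999}{320} + 24422 = \frac{455041}{320}$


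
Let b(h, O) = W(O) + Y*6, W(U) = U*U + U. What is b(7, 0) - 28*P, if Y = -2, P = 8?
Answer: -236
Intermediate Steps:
W(U) = U + U² (W(U) = U² + U = U + U²)
b(h, O) = -12 + O*(1 + O) (b(h, O) = O*(1 + O) - 2*6 = O*(1 + O) - 12 = -12 + O*(1 + O))
b(7, 0) - 28*P = (-12 + 0*(1 + 0)) - 28*8 = (-12 + 0*1) - 224 = (-12 + 0) - 224 = -12 - 224 = -236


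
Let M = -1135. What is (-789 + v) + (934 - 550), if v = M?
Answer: -1540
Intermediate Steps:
v = -1135
(-789 + v) + (934 - 550) = (-789 - 1135) + (934 - 550) = -1924 + 384 = -1540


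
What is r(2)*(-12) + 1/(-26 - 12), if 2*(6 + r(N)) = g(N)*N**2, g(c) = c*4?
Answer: -4561/38 ≈ -120.03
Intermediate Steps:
g(c) = 4*c
r(N) = -6 + 2*N**3 (r(N) = -6 + ((4*N)*N**2)/2 = -6 + (4*N**3)/2 = -6 + 2*N**3)
r(2)*(-12) + 1/(-26 - 12) = (-6 + 2*2**3)*(-12) + 1/(-26 - 12) = (-6 + 2*8)*(-12) + 1/(-38) = (-6 + 16)*(-12) - 1/38 = 10*(-12) - 1/38 = -120 - 1/38 = -4561/38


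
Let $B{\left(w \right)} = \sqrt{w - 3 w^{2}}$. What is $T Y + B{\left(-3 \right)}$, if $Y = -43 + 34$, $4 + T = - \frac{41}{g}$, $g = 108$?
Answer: $\frac{473}{12} + i \sqrt{30} \approx 39.417 + 5.4772 i$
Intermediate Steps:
$T = - \frac{473}{108}$ ($T = -4 - \frac{41}{108} = - \frac{473}{108} \approx -4.3796$)
$Y = -9$
$T Y + B{\left(-3 \right)} = \left(- \frac{473}{108}\right) \left(-9\right) + \sqrt{- 3 \left(1 - -9\right)} = \frac{473}{12} + \sqrt{- 3 \left(1 + 9\right)} = \frac{473}{12} + \sqrt{\left(-3\right) 10} = \frac{473}{12} + \sqrt{-30} = \frac{473}{12} + i \sqrt{30}$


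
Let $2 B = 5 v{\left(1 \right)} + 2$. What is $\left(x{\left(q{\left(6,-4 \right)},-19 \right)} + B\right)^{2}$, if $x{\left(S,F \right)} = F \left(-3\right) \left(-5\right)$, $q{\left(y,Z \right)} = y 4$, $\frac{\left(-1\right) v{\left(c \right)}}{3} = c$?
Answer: $\frac{339889}{4} \approx 84972.0$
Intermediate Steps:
$v{\left(c \right)} = - 3 c$
$q{\left(y,Z \right)} = 4 y$
$x{\left(S,F \right)} = 15 F$ ($x{\left(S,F \right)} = - 3 F \left(-5\right) = 15 F$)
$B = - \frac{13}{2}$ ($B = \frac{5 \left(\left(-3\right) 1\right) + 2}{2} = \frac{5 \left(-3\right) + 2}{2} = \frac{-15 + 2}{2} = \frac{1}{2} \left(-13\right) = - \frac{13}{2} \approx -6.5$)
$\left(x{\left(q{\left(6,-4 \right)},-19 \right)} + B\right)^{2} = \left(15 \left(-19\right) - \frac{13}{2}\right)^{2} = \left(-285 - \frac{13}{2}\right)^{2} = \left(- \frac{583}{2}\right)^{2} = \frac{339889}{4}$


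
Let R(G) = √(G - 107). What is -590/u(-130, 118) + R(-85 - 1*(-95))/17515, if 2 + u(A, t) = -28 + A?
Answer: 59/16 + I*√97/17515 ≈ 3.6875 + 0.00056231*I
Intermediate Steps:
R(G) = √(-107 + G)
u(A, t) = -30 + A (u(A, t) = -2 + (-28 + A) = -30 + A)
-590/u(-130, 118) + R(-85 - 1*(-95))/17515 = -590/(-30 - 130) + √(-107 + (-85 - 1*(-95)))/17515 = -590/(-160) + √(-107 + (-85 + 95))*(1/17515) = -590*(-1/160) + √(-107 + 10)*(1/17515) = 59/16 + √(-97)*(1/17515) = 59/16 + (I*√97)*(1/17515) = 59/16 + I*√97/17515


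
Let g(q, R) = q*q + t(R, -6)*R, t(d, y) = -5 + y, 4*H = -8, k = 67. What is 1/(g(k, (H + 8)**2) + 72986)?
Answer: 1/77079 ≈ 1.2974e-5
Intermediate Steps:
H = -2 (H = (1/4)*(-8) = -2)
g(q, R) = q**2 - 11*R (g(q, R) = q*q + (-5 - 6)*R = q**2 - 11*R)
1/(g(k, (H + 8)**2) + 72986) = 1/((67**2 - 11*(-2 + 8)**2) + 72986) = 1/((4489 - 11*6**2) + 72986) = 1/((4489 - 11*36) + 72986) = 1/((4489 - 396) + 72986) = 1/(4093 + 72986) = 1/77079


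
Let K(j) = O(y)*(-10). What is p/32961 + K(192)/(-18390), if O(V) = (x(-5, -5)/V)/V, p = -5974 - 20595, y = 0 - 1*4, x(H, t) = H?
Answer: -86881229/107760496 ≈ -0.80624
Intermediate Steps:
y = -4 (y = 0 - 4 = -4)
p = -26569
O(V) = -5/V² (O(V) = (-5/V)/V = -5/V²)
K(j) = 25/8 (K(j) = -5/(-4)²*(-10) = -5*1/16*(-10) = -5/16*(-10) = 25/8)
p/32961 + K(192)/(-18390) = -26569/32961 + (25/8)/(-18390) = -26569*1/32961 + (25/8)*(-1/18390) = -26569/32961 - 5/29424 = -86881229/107760496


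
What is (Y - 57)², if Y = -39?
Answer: 9216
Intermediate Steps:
(Y - 57)² = (-39 - 57)² = (-96)² = 9216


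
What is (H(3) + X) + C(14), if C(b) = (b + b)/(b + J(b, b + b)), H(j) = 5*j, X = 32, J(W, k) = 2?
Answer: 195/4 ≈ 48.750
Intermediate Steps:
C(b) = 2*b/(2 + b) (C(b) = (b + b)/(b + 2) = (2*b)/(2 + b) = 2*b/(2 + b))
(H(3) + X) + C(14) = (5*3 + 32) + 2*14/(2 + 14) = (15 + 32) + 2*14/16 = 47 + 2*14*(1/16) = 47 + 7/4 = 195/4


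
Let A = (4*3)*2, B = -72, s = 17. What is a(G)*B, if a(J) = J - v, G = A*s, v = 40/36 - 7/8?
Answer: -29359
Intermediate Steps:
v = 17/72 (v = 40*(1/36) - 7*⅛ = 10/9 - 7/8 = 17/72 ≈ 0.23611)
A = 24 (A = 12*2 = 24)
G = 408 (G = 24*17 = 408)
a(J) = -17/72 + J (a(J) = J - 1*17/72 = J - 17/72 = -17/72 + J)
a(G)*B = (-17/72 + 408)*(-72) = (29359/72)*(-72) = -29359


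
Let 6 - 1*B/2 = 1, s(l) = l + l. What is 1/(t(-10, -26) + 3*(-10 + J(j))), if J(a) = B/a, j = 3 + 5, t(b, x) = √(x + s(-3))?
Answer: -420/11537 - 64*I*√2/11537 ≈ -0.036405 - 0.0078452*I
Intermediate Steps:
s(l) = 2*l
B = 10 (B = 12 - 2*1 = 12 - 2 = 10)
t(b, x) = √(-6 + x) (t(b, x) = √(x + 2*(-3)) = √(x - 6) = √(-6 + x))
j = 8
J(a) = 10/a
1/(t(-10, -26) + 3*(-10 + J(j))) = 1/(√(-6 - 26) + 3*(-10 + 10/8)) = 1/(√(-32) + 3*(-10 + 10*(⅛))) = 1/(4*I*√2 + 3*(-10 + 5/4)) = 1/(4*I*√2 + 3*(-35/4)) = 1/(4*I*√2 - 105/4) = 1/(-105/4 + 4*I*√2)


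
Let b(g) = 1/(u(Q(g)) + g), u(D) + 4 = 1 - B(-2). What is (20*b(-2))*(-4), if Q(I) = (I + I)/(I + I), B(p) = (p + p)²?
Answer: 80/21 ≈ 3.8095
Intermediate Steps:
B(p) = 4*p² (B(p) = (2*p)² = 4*p²)
Q(I) = 1 (Q(I) = (2*I)/((2*I)) = (2*I)*(1/(2*I)) = 1)
u(D) = -19 (u(D) = -4 + (1 - 4*(-2)²) = -4 + (1 - 4*4) = -4 + (1 - 1*16) = -4 + (1 - 16) = -4 - 15 = -19)
b(g) = 1/(-19 + g)
(20*b(-2))*(-4) = (20/(-19 - 2))*(-4) = (20/(-21))*(-4) = (20*(-1/21))*(-4) = -20/21*(-4) = 80/21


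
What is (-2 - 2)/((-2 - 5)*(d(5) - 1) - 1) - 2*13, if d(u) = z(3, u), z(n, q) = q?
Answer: -750/29 ≈ -25.862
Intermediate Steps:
d(u) = u
(-2 - 2)/((-2 - 5)*(d(5) - 1) - 1) - 2*13 = (-2 - 2)/((-2 - 5)*(5 - 1) - 1) - 2*13 = -4/(-7*4 - 1) - 26 = -4/(-28 - 1) - 26 = -4/(-29) - 26 = -4*(-1/29) - 26 = 4/29 - 26 = -750/29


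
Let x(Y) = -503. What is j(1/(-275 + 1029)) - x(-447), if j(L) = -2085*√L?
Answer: 503 - 2085*√754/754 ≈ 427.07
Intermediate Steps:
j(1/(-275 + 1029)) - x(-447) = -2085/√(-275 + 1029) - 1*(-503) = -2085*√754/754 + 503 = 503 - 2085*√754/754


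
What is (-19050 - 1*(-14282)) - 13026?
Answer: -17794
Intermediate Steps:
(-19050 - 1*(-14282)) - 13026 = (-19050 + 14282) - 13026 = -4768 - 13026 = -17794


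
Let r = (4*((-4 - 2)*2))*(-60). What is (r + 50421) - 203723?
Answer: -150422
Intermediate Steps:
r = 2880 (r = (4*(-6*2))*(-60) = (4*(-12))*(-60) = -48*(-60) = 2880)
(r + 50421) - 203723 = (2880 + 50421) - 203723 = 53301 - 203723 = -150422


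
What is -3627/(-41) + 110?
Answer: 8137/41 ≈ 198.46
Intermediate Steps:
-3627/(-41) + 110 = -3627*(-1)/41 + 110 = -39*(-93/41) + 110 = 3627/41 + 110 = 8137/41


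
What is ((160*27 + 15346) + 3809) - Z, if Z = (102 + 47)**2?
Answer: 1274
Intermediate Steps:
Z = 22201 (Z = 149**2 = 22201)
((160*27 + 15346) + 3809) - Z = ((160*27 + 15346) + 3809) - 1*22201 = ((4320 + 15346) + 3809) - 22201 = (19666 + 3809) - 22201 = 23475 - 22201 = 1274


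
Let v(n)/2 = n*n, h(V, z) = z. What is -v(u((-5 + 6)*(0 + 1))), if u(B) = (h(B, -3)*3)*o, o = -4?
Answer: -2592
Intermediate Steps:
u(B) = 36 (u(B) = -3*3*(-4) = -9*(-4) = 36)
v(n) = 2*n² (v(n) = 2*(n*n) = 2*n²)
-v(u((-5 + 6)*(0 + 1))) = -2*36² = -2*1296 = -1*2592 = -2592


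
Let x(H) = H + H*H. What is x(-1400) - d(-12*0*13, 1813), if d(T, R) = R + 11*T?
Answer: 1956787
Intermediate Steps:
x(H) = H + H²
x(-1400) - d(-12*0*13, 1813) = -1400*(1 - 1400) - (1813 + 11*(-12*0*13)) = -1400*(-1399) - (1813 + 11*(0*13)) = 1958600 - (1813 + 11*0) = 1958600 - (1813 + 0) = 1958600 - 1*1813 = 1958600 - 1813 = 1956787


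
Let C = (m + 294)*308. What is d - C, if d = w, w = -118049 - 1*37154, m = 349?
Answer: -353247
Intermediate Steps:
w = -155203 (w = -118049 - 37154 = -155203)
d = -155203
C = 198044 (C = (349 + 294)*308 = 643*308 = 198044)
d - C = -155203 - 1*198044 = -155203 - 198044 = -353247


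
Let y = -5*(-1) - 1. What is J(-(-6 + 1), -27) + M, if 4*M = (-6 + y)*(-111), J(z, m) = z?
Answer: 121/2 ≈ 60.500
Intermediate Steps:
y = 4 (y = 5 - 1 = 4)
M = 111/2 (M = ((-6 + 4)*(-111))/4 = (-2*(-111))/4 = (¼)*222 = 111/2 ≈ 55.500)
J(-(-6 + 1), -27) + M = -(-6 + 1) + 111/2 = -1*(-5) + 111/2 = 5 + 111/2 = 121/2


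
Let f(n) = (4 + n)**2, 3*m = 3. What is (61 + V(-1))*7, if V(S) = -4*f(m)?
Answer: -273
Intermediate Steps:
m = 1 (m = (1/3)*3 = 1)
V(S) = -100 (V(S) = -4*(4 + 1)**2 = -4*5**2 = -4*25 = -100)
(61 + V(-1))*7 = (61 - 100)*7 = -39*7 = -273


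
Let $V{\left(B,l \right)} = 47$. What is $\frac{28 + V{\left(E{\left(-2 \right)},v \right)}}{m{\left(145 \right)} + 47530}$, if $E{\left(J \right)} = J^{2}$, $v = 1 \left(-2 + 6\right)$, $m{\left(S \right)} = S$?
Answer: $\frac{3}{1907} \approx 0.0015732$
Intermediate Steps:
$v = 4$ ($v = 1 \cdot 4 = 4$)
$\frac{28 + V{\left(E{\left(-2 \right)},v \right)}}{m{\left(145 \right)} + 47530} = \frac{28 + 47}{145 + 47530} = \frac{75}{47675} = 75 \cdot \frac{1}{47675} = \frac{3}{1907}$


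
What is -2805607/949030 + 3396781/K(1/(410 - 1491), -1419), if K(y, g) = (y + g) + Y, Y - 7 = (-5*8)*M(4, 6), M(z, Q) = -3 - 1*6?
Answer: -3487953058050121/1079249253390 ≈ -3231.8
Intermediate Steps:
M(z, Q) = -9 (M(z, Q) = -3 - 6 = -9)
Y = 367 (Y = 7 - 5*8*(-9) = 7 - 40*(-9) = 7 + 360 = 367)
K(y, g) = 367 + g + y (K(y, g) = (y + g) + 367 = (g + y) + 367 = 367 + g + y)
-2805607/949030 + 3396781/K(1/(410 - 1491), -1419) = -2805607/949030 + 3396781/(367 - 1419 + 1/(410 - 1491)) = -2805607*1/949030 + 3396781/(367 - 1419 + 1/(-1081)) = -2805607/949030 + 3396781/(367 - 1419 - 1/1081) = -2805607/949030 + 3396781/(-1137213/1081) = -2805607/949030 + 3396781*(-1081/1137213) = -2805607/949030 - 3671920261/1137213 = -3487953058050121/1079249253390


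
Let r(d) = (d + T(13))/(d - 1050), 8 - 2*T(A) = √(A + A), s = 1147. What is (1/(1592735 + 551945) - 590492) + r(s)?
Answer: -122839920581543/208033960 - √26/194 ≈ -5.9048e+5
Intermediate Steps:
T(A) = 4 - √2*√A/2 (T(A) = 4 - √(A + A)/2 = 4 - √2*√A/2)
r(d) = (4 + d - √26/2)/(-1050 + d) (r(d) = (d + (4 - √2*√13/2))/(d - 1050) = (d + (4 - √26/2))/(-1050 + d) = (4 + d - √26/2)/(-1050 + d))
(1/(1592735 + 551945) - 590492) + r(s) = (1/(1592735 + 551945) - 590492) + (4 + 1147 - √26/2)/(-1050 + 1147) = (1/2144680 - 590492) + (1151 - √26/2)/97 = -1266416382559/2144680 + (1151/97 - √26/194) = -122839920581543/208033960 - √26/194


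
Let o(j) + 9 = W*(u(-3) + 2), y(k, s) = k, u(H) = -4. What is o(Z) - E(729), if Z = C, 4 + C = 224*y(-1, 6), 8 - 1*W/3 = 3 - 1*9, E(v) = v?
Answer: -822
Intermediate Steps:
W = 42 (W = 24 - 3*(3 - 1*9) = 24 - 3*(3 - 9) = 24 - 3*(-6) = 24 + 18 = 42)
C = -228 (C = -4 + 224*(-1) = -4 - 224 = -228)
Z = -228
o(j) = -93 (o(j) = -9 + 42*(-4 + 2) = -9 + 42*(-2) = -9 - 84 = -93)
o(Z) - E(729) = -93 - 1*729 = -93 - 729 = -822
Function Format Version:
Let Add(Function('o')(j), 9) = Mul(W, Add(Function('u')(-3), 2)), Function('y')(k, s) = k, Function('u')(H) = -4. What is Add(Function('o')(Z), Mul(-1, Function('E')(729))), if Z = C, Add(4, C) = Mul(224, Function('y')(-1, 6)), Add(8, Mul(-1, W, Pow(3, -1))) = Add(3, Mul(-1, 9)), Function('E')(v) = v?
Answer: -822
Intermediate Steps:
W = 42 (W = Add(24, Mul(-3, Add(3, Mul(-1, 9)))) = Add(24, Mul(-3, Add(3, -9))) = Add(24, Mul(-3, -6)) = Add(24, 18) = 42)
C = -228 (C = Add(-4, Mul(224, -1)) = Add(-4, -224) = -228)
Z = -228
Function('o')(j) = -93 (Function('o')(j) = Add(-9, Mul(42, Add(-4, 2))) = Add(-9, Mul(42, -2)) = Add(-9, -84) = -93)
Add(Function('o')(Z), Mul(-1, Function('E')(729))) = Add(-93, Mul(-1, 729)) = Add(-93, -729) = -822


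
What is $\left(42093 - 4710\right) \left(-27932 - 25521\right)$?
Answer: $-1998233499$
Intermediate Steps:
$\left(42093 - 4710\right) \left(-27932 - 25521\right) = 37383 \left(-27932 - 25521\right) = 37383 \left(-53453\right) = -1998233499$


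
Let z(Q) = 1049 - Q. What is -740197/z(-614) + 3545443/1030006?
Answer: -756511279473/1712899978 ≈ -441.66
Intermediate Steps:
-740197/z(-614) + 3545443/1030006 = -740197/(1049 - 1*(-614)) + 3545443/1030006 = -740197/(1049 + 614) + 3545443*(1/1030006) = -740197/1663 + 3545443/1030006 = -756511279473/1712899978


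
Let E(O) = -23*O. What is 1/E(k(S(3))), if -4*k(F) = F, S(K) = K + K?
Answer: 2/69 ≈ 0.028986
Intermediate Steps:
S(K) = 2*K
k(F) = -F/4
1/E(k(S(3))) = 1/(-(-23)*2*3/4) = 1/(-(-23)*6/4) = 1/(-23*(-3/2)) = 1/(69/2) = 2/69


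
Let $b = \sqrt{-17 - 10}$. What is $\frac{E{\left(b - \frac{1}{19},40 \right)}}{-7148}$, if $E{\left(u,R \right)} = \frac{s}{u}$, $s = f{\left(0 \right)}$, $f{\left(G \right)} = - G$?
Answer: $0$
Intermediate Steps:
$s = 0$ ($s = \left(-1\right) 0 = 0$)
$b = 3 i \sqrt{3}$ ($b = \sqrt{-27} = 3 i \sqrt{3} \approx 5.1962 i$)
$E{\left(u,R \right)} = 0$ ($E{\left(u,R \right)} = \frac{0}{u} = 0$)
$\frac{E{\left(b - \frac{1}{19},40 \right)}}{-7148} = \frac{0}{-7148} = 0 \left(- \frac{1}{7148}\right) = 0$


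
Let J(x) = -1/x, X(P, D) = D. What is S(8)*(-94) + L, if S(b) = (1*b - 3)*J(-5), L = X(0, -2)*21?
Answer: -136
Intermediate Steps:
L = -42 (L = -2*21 = -42)
S(b) = -⅗ + b/5 (S(b) = (1*b - 3)*(-1/(-5)) = (b - 3)*(-1*(-⅕)) = (-3 + b)*(⅕) = -⅗ + b/5)
S(8)*(-94) + L = (-⅗ + (⅕)*8)*(-94) - 42 = (-⅗ + 8/5)*(-94) - 42 = 1*(-94) - 42 = -94 - 42 = -136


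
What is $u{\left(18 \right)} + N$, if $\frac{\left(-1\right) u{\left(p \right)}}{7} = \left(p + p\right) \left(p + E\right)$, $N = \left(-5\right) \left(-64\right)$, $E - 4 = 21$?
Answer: $-10516$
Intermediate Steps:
$E = 25$ ($E = 4 + 21 = 25$)
$N = 320$
$u{\left(p \right)} = - 14 p \left(25 + p\right)$ ($u{\left(p \right)} = - 7 \left(p + p\right) \left(p + 25\right) = - 7 \cdot 2 p \left(25 + p\right) = - 14 p \left(25 + p\right)$)
$u{\left(18 \right)} + N = \left(-14\right) 18 \left(25 + 18\right) + 320 = \left(-14\right) 18 \cdot 43 + 320 = -10836 + 320 = -10516$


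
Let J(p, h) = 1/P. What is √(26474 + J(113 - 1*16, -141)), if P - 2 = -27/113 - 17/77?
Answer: √4755207163098/13402 ≈ 162.71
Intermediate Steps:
P = 13402/8701 (P = 2 + (-27/113 - 17/77) = 2 - 4000/8701 = 13402/8701 ≈ 1.5403)
J(p, h) = 8701/13402 (J(p, h) = 1/(13402/8701) = 8701/13402)
√(26474 + J(113 - 1*16, -141)) = √(26474 + 8701/13402) = √(354813249/13402) = √4755207163098/13402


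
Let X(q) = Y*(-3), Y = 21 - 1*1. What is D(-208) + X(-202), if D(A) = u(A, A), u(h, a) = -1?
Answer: -61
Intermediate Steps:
Y = 20 (Y = 21 - 1 = 20)
D(A) = -1
X(q) = -60 (X(q) = 20*(-3) = -60)
D(-208) + X(-202) = -1 - 60 = -61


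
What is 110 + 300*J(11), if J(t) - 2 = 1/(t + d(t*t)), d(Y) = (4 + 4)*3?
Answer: 5030/7 ≈ 718.57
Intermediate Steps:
d(Y) = 24 (d(Y) = 8*3 = 24)
J(t) = 2 + 1/(24 + t) (J(t) = 2 + 1/(t + 24) = 2 + 1/(24 + t))
110 + 300*J(11) = 110 + 300*((49 + 2*11)/(24 + 11)) = 110 + 300*((49 + 22)/35) = 110 + 300*((1/35)*71) = 110 + 300*(71/35) = 110 + 4260/7 = 5030/7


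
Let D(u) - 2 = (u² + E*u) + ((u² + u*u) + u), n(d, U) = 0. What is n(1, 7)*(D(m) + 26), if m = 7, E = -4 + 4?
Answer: 0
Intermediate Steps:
E = 0
D(u) = 2 + u + 3*u² (D(u) = 2 + ((u² + 0*u) + ((u² + u*u) + u)) = 2 + ((u² + 0) + ((u² + u²) + u)) = 2 + (u² + (2*u² + u)) = 2 + (u² + (u + 2*u²)) = 2 + (u + 3*u²) = 2 + u + 3*u²)
n(1, 7)*(D(m) + 26) = 0*((2 + 7 + 3*7²) + 26) = 0*((2 + 7 + 3*49) + 26) = 0*((2 + 7 + 147) + 26) = 0*(156 + 26) = 0*182 = 0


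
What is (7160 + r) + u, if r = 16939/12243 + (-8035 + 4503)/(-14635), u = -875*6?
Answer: 342517887091/179176305 ≈ 1911.6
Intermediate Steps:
u = -5250
r = 291144541/179176305 (r = 16939*(1/12243) - 3532*(-1/14635) = 16939/12243 + 3532/14635 = 291144541/179176305 ≈ 1.6249)
(7160 + r) + u = (7160 + 291144541/179176305) - 5250 = 1283193488341/179176305 - 5250 = 342517887091/179176305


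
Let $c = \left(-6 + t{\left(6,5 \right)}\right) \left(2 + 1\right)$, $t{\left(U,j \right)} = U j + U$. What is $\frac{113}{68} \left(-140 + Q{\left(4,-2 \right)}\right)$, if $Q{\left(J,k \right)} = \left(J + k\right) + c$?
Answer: $- \frac{1356}{17} \approx -79.765$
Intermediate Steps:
$t{\left(U,j \right)} = U + U j$
$c = 90$ ($c = \left(-6 + 6 \left(1 + 5\right)\right) \left(2 + 1\right) = \left(-6 + 6 \cdot 6\right) 3 = \left(-6 + 36\right) 3 = 30 \cdot 3 = 90$)
$Q{\left(J,k \right)} = 90 + J + k$ ($Q{\left(J,k \right)} = \left(J + k\right) + 90 = 90 + J + k$)
$\frac{113}{68} \left(-140 + Q{\left(4,-2 \right)}\right) = \frac{113}{68} \left(-140 + \left(90 + 4 - 2\right)\right) = 113 \cdot \frac{1}{68} \left(-140 + 92\right) = \frac{113}{68} \left(-48\right) = - \frac{1356}{17}$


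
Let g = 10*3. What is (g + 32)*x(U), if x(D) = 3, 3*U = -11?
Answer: 186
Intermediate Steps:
U = -11/3 (U = (⅓)*(-11) = -11/3 ≈ -3.6667)
g = 30
(g + 32)*x(U) = (30 + 32)*3 = 62*3 = 186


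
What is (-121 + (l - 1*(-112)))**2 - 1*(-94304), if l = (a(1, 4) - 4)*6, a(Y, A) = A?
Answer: 94385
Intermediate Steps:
l = 0 (l = (4 - 4)*6 = 0*6 = 0)
(-121 + (l - 1*(-112)))**2 - 1*(-94304) = (-121 + (0 - 1*(-112)))**2 - 1*(-94304) = (-121 + (0 + 112))**2 + 94304 = (-121 + 112)**2 + 94304 = (-9)**2 + 94304 = 81 + 94304 = 94385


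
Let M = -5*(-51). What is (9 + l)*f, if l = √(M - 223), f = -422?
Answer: -3798 - 1688*√2 ≈ -6185.2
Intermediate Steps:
M = 255
l = 4*√2 (l = √(255 - 223) = √32 = 4*√2 ≈ 5.6569)
(9 + l)*f = (9 + 4*√2)*(-422) = -3798 - 1688*√2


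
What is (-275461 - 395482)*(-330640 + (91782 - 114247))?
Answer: 236913328015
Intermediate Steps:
(-275461 - 395482)*(-330640 + (91782 - 114247)) = -670943*(-330640 - 22465) = -670943*(-353105) = 236913328015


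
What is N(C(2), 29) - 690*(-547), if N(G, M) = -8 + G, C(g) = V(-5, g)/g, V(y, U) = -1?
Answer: 754843/2 ≈ 3.7742e+5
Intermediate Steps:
C(g) = -1/g
N(C(2), 29) - 690*(-547) = (-8 - 1/2) - 690*(-547) = (-8 - 1*½) + 377430 = (-8 - ½) + 377430 = -17/2 + 377430 = 754843/2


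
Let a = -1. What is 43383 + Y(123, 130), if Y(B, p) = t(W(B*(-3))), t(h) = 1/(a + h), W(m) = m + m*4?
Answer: 80085017/1846 ≈ 43383.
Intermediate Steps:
W(m) = 5*m (W(m) = m + 4*m = 5*m)
t(h) = 1/(-1 + h)
Y(B, p) = 1/(-1 - 15*B) (Y(B, p) = 1/(-1 + 5*(B*(-3))) = 1/(-1 + 5*(-3*B)) = 1/(-1 - 15*B))
43383 + Y(123, 130) = 43383 + 1/(-1 - 15*123) = 43383 + 1/(-1 - 1845) = 43383 + 1/(-1846) = 43383 - 1/1846 = 80085017/1846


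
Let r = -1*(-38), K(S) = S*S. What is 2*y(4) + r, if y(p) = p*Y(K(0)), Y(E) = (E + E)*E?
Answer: 38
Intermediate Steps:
K(S) = S**2
Y(E) = 2*E**2 (Y(E) = (2*E)*E = 2*E**2)
y(p) = 0 (y(p) = p*(2*(0**2)**2) = p*(2*0**2) = p*(2*0) = p*0 = 0)
r = 38
2*y(4) + r = 2*0 + 38 = 0 + 38 = 38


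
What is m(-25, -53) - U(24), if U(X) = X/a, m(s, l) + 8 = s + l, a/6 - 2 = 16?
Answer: -776/9 ≈ -86.222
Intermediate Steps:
a = 108 (a = 12 + 6*16 = 12 + 96 = 108)
m(s, l) = -8 + l + s (m(s, l) = -8 + (s + l) = -8 + (l + s) = -8 + l + s)
U(X) = X/108
m(-25, -53) - U(24) = (-8 - 53 - 25) - 24/108 = -86 - 1*2/9 = -86 - 2/9 = -776/9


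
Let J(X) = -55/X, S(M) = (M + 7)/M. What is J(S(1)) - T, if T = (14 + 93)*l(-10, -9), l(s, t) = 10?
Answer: -8615/8 ≈ -1076.9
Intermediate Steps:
S(M) = (7 + M)/M
T = 1070 (T = (14 + 93)*10 = 107*10 = 1070)
J(S(1)) - T = -55/(7 + 1) - 1*1070 = -55/(1*8) - 1070 = -55/8 - 1070 = -8615/8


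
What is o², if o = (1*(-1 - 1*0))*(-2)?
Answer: 4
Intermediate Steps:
o = 2 (o = (1*(-1 + 0))*(-2) = (1*(-1))*(-2) = -1*(-2) = 2)
o² = 2² = 4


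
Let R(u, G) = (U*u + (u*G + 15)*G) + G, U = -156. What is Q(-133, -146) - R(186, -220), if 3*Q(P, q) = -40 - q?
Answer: -26909486/3 ≈ -8.9698e+6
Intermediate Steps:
Q(P, q) = -40/3 - q/3 (Q(P, q) = (-40 - q)/3 = -40/3 - q/3)
R(u, G) = G - 156*u + G*(15 + G*u) (R(u, G) = (-156*u + (u*G + 15)*G) + G = (-156*u + (G*u + 15)*G) + G = (-156*u + (15 + G*u)*G) + G = (-156*u + G*(15 + G*u)) + G = G - 156*u + G*(15 + G*u))
Q(-133, -146) - R(186, -220) = (-40/3 - ⅓*(-146)) - (-156*186 + 16*(-220) + 186*(-220)²) = (-40/3 + 146/3) - (-29016 - 3520 + 186*48400) = 106/3 - (-29016 - 3520 + 9002400) = 106/3 - 1*8969864 = 106/3 - 8969864 = -26909486/3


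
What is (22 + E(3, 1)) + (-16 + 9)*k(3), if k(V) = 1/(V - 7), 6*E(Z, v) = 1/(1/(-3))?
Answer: 93/4 ≈ 23.250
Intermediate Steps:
E(Z, v) = -½ (E(Z, v) = 1/(6*(1/(-3))) = 1/(6*(-⅓)) = (⅙)*(-3) = -½)
k(V) = 1/(-7 + V)
(22 + E(3, 1)) + (-16 + 9)*k(3) = (22 - ½) + (-16 + 9)/(-7 + 3) = 43/2 - 7/(-4) = 43/2 - 7*(-¼) = 43/2 + 7/4 = 93/4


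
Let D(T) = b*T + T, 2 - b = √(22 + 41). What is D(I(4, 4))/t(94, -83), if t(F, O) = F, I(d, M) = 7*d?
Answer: 42/47 - 42*√7/47 ≈ -1.4707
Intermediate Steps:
b = 2 - 3*√7 (b = 2 - √(22 + 41) = 2 - √63 = 2 - 3*√7 ≈ -5.9373)
D(T) = T + T*(2 - 3*√7) (D(T) = (2 - 3*√7)*T + T = T*(2 - 3*√7) + T = T + T*(2 - 3*√7))
D(I(4, 4))/t(94, -83) = (3*(7*4)*(1 - √7))/94 = (3*28*(1 - √7))*(1/94) = (84 - 84*√7)*(1/94) = 42/47 - 42*√7/47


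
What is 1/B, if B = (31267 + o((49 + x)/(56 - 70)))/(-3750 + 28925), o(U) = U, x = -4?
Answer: 352450/437693 ≈ 0.80524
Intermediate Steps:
B = 437693/352450 (B = (31267 + (49 - 4)/(56 - 70))/(-3750 + 28925) = (31267 + 45/(-14))/25175 = (31267 + 45*(-1/14))*(1/25175) = (31267 - 45/14)*(1/25175) = (437693/14)*(1/25175) = 437693/352450 ≈ 1.2419)
1/B = 1/(437693/352450) = 352450/437693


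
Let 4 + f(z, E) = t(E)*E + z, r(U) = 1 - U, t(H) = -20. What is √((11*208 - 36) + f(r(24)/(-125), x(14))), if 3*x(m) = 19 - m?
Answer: √12458535/75 ≈ 47.062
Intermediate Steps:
x(m) = 19/3 - m/3 (x(m) = (19 - m)/3 = 19/3 - m/3)
f(z, E) = -4 + z - 20*E (f(z, E) = -4 + (-20*E + z) = -4 + (z - 20*E) = -4 + z - 20*E)
√((11*208 - 36) + f(r(24)/(-125), x(14))) = √((11*208 - 36) + (-4 + (1 - 1*24)/(-125) - 20*(19/3 - ⅓*14))) = √((2288 - 36) + (-4 + (1 - 24)*(-1/125) - 20*(19/3 - 14/3))) = √(2252 + (-4 - 23*(-1/125) - 20*5/3)) = √(2252 + (-4 + 23/125 - 100/3)) = √(2252 - 13931/375) = √(830569/375) = √12458535/75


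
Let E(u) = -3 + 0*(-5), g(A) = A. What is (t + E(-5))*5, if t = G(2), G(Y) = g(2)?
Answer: -5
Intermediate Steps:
E(u) = -3 (E(u) = -3 + 0 = -3)
G(Y) = 2
t = 2
(t + E(-5))*5 = (2 - 3)*5 = -1*5 = -5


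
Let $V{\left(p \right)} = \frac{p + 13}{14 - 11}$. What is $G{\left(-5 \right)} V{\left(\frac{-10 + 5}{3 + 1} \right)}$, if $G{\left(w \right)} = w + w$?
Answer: $- \frac{235}{6} \approx -39.167$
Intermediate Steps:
$G{\left(w \right)} = 2 w$
$V{\left(p \right)} = \frac{13}{3} + \frac{p}{3}$ ($V{\left(p \right)} = \frac{13 + p}{3} = \left(13 + p\right) \frac{1}{3} = \frac{13}{3} + \frac{p}{3}$)
$G{\left(-5 \right)} V{\left(\frac{-10 + 5}{3 + 1} \right)} = 2 \left(-5\right) \left(\frac{13}{3} + \frac{\left(-10 + 5\right) \frac{1}{3 + 1}}{3}\right) = - 10 \left(\frac{13}{3} + \frac{\left(-5\right) \frac{1}{4}}{3}\right) = - 10 \left(\frac{13}{3} + \frac{1}{3} \left(- \frac{5}{4}\right)\right) = - 10 \left(\frac{13}{3} - \frac{5}{12}\right) = \left(-10\right) \frac{47}{12} = - \frac{235}{6}$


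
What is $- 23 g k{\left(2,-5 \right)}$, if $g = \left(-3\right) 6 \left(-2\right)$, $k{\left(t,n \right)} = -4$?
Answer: $3312$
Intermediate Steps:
$g = 36$ ($g = \left(-18\right) \left(-2\right) = 36$)
$- 23 g k{\left(2,-5 \right)} = \left(-23\right) 36 \left(-4\right) = \left(-828\right) \left(-4\right) = 3312$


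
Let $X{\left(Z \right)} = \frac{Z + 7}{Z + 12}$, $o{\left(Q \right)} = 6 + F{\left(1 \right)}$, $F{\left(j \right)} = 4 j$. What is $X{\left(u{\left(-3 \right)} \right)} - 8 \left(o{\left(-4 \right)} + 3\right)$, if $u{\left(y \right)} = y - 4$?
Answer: $-104$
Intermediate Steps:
$u{\left(y \right)} = -4 + y$
$o{\left(Q \right)} = 10$ ($o{\left(Q \right)} = 6 + 4 \cdot 1 = 6 + 4 = 10$)
$X{\left(Z \right)} = \frac{7 + Z}{12 + Z}$
$X{\left(u{\left(-3 \right)} \right)} - 8 \left(o{\left(-4 \right)} + 3\right) = \frac{7 - 7}{12 - 7} - 8 \left(10 + 3\right) = \frac{7 - 7}{12 - 7} - 8 \cdot 13 = \frac{1}{5} \cdot 0 - 104 = 0 - 104 = -104$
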